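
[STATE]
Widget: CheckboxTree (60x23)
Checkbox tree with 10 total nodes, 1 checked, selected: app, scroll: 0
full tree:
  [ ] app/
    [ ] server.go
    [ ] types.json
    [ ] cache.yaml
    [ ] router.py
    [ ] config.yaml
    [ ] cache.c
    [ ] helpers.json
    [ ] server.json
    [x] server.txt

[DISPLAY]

>[-] app/                                                   
   [ ] server.go                                            
   [ ] types.json                                           
   [ ] cache.yaml                                           
   [ ] router.py                                            
   [ ] config.yaml                                          
   [ ] cache.c                                              
   [ ] helpers.json                                         
   [ ] server.json                                          
   [x] server.txt                                           
                                                            
                                                            
                                                            
                                                            
                                                            
                                                            
                                                            
                                                            
                                                            
                                                            
                                                            
                                                            
                                                            


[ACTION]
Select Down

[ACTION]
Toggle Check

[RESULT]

 [-] app/                                                   
>  [x] server.go                                            
   [ ] types.json                                           
   [ ] cache.yaml                                           
   [ ] router.py                                            
   [ ] config.yaml                                          
   [ ] cache.c                                              
   [ ] helpers.json                                         
   [ ] server.json                                          
   [x] server.txt                                           
                                                            
                                                            
                                                            
                                                            
                                                            
                                                            
                                                            
                                                            
                                                            
                                                            
                                                            
                                                            
                                                            


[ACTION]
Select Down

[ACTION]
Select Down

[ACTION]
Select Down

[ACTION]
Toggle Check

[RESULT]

 [-] app/                                                   
   [x] server.go                                            
   [ ] types.json                                           
   [ ] cache.yaml                                           
>  [x] router.py                                            
   [ ] config.yaml                                          
   [ ] cache.c                                              
   [ ] helpers.json                                         
   [ ] server.json                                          
   [x] server.txt                                           
                                                            
                                                            
                                                            
                                                            
                                                            
                                                            
                                                            
                                                            
                                                            
                                                            
                                                            
                                                            
                                                            


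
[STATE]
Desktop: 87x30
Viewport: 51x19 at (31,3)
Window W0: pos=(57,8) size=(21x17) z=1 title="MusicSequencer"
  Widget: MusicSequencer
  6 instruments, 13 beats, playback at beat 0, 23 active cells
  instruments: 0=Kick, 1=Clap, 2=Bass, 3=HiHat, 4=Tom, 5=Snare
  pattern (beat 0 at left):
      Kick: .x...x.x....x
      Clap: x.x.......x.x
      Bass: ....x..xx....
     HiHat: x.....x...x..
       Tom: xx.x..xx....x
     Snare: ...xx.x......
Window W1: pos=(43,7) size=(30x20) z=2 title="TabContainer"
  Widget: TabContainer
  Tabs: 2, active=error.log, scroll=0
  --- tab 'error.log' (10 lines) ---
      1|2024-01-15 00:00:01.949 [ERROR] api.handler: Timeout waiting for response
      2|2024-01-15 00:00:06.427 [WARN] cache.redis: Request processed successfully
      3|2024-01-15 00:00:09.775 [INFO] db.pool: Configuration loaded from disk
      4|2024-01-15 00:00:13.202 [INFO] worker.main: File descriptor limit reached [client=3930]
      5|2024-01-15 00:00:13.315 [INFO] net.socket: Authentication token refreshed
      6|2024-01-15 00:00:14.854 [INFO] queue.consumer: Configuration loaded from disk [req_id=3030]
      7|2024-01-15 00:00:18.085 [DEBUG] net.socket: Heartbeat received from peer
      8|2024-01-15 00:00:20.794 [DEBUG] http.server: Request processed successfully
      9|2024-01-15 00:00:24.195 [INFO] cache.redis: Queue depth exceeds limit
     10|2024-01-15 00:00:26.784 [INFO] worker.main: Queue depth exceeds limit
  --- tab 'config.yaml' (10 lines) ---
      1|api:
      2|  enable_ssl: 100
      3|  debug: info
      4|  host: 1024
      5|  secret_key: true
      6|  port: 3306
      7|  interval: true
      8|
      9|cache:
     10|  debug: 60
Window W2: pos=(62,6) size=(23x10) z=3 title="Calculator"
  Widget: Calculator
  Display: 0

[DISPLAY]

                                                   
                                                   
                                                   
                               ┏━━━━━━━━━━━━━━━━━━━
            ┏━━━━━━━━━━━━━━━━━━┃ Calculator        
            ┃ TabContainer     ┠───────────────────
            ┠──────────────────┃                   
            ┃[error.log]│ confi┃┌───┬───┬───┬───┐  
            ┃──────────────────┃│ 7 │ 8 │ 9 │ ÷ │  
            ┃2024-01-15 00:00:0┃├───┼───┼───┼───┤  
            ┃2024-01-15 00:00:0┃│ 4 │ 5 │ 6 │ × │  
            ┃2024-01-15 00:00:0┃└───┴───┴───┴───┘  
            ┃2024-01-15 00:00:1┗━━━━━━━━━━━━━━━━━━━
            ┃2024-01-15 00:00:13.315 [INF┃···█┃    
            ┃2024-01-15 00:00:14.854 [INF┃····┃    
            ┃2024-01-15 00:00:18.085 [DEB┃    ┃    
            ┃2024-01-15 00:00:20.794 [DEB┃    ┃    
            ┃2024-01-15 00:00:24.195 [INF┃    ┃    
            ┃2024-01-15 00:00:26.784 [INF┃    ┃    


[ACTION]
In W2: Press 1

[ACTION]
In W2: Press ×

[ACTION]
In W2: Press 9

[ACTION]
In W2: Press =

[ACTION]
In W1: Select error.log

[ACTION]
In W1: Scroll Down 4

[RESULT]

                                                   
                                                   
                                                   
                               ┏━━━━━━━━━━━━━━━━━━━
            ┏━━━━━━━━━━━━━━━━━━┃ Calculator        
            ┃ TabContainer     ┠───────────────────
            ┠──────────────────┃                   
            ┃[error.log]│ confi┃┌───┬───┬───┬───┐  
            ┃──────────────────┃│ 7 │ 8 │ 9 │ ÷ │  
            ┃2024-01-15 00:00:1┃├───┼───┼───┼───┤  
            ┃2024-01-15 00:00:1┃│ 4 │ 5 │ 6 │ × │  
            ┃2024-01-15 00:00:1┃└───┴───┴───┴───┘  
            ┃2024-01-15 00:00:2┗━━━━━━━━━━━━━━━━━━━
            ┃2024-01-15 00:00:24.195 [INF┃···█┃    
            ┃2024-01-15 00:00:26.784 [INF┃····┃    
            ┃                            ┃    ┃    
            ┃                            ┃    ┃    
            ┃                            ┃    ┃    
            ┃                            ┃    ┃    


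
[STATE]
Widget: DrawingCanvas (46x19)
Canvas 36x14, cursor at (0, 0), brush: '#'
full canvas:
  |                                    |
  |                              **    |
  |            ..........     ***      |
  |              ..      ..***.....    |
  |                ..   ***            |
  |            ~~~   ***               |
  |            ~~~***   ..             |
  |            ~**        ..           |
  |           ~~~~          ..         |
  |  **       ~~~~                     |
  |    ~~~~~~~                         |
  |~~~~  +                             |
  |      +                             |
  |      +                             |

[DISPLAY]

+                                             
                              **              
            ..........     ***                
              ..      ..***.....              
                ..   ***                      
            ~~~   ***                         
            ~~~***   ..                       
            ~**        ..                     
           ~~~~          ..                   
  **       ~~~~                               
    ~~~~~~~                                   
~~~~  +                                       
      +                                       
      +                                       
                                              
                                              
                                              
                                              
                                              


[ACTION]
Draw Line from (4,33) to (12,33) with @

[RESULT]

+                                             
                              **              
            ..........     ***                
              ..      ..***.....              
                ..   ***         @            
            ~~~   ***            @            
            ~~~***   ..          @            
            ~**        ..        @            
           ~~~~          ..      @            
  **       ~~~~                  @            
    ~~~~~~~                      @            
~~~~  +                          @            
      +                          @            
      +                                       
                                              
                                              
                                              
                                              
                                              


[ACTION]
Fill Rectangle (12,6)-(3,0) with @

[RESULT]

+                                             
                              **              
            ..........     ***                
@@@@@@@       ..      ..***.....              
@@@@@@@         ..   ***         @            
@@@@@@@     ~~~   ***            @            
@@@@@@@     ~~~***   ..          @            
@@@@@@@     ~**        ..        @            
@@@@@@@    ~~~~          ..      @            
@@@@@@@    ~~~~                  @            
@@@@@@@~~~~                      @            
@@@@@@@                          @            
@@@@@@@                          @            
      +                                       
                                              
                                              
                                              
                                              
                                              


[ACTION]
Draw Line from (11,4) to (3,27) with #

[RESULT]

+                                             
                              **              
            ..........     ***                
@@@@@@@       ..      ..**##....              
@@@@@@@         ..   **###       @            
@@@@@@@     ~~~   **###          @            
@@@@@@@     ~~~**### ..          @            
@@@@@@@     ~**##      ..        @            
@@@@@@@    ~###          ..      @            
@@@@@@@  ###~~~                  @            
@@@@@@###~~                      @            
@@@@##@                          @            
@@@@@@@                          @            
      +                                       
                                              
                                              
                                              
                                              
                                              


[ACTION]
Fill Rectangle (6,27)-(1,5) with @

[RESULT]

+                                             
     @@@@@@@@@@@@@@@@@@@@@@@  **              
     @@@@@@@@@@@@@@@@@@@@@@@**                
@@@@@@@@@@@@@@@@@@@@@@@@@@@@....              
@@@@@@@@@@@@@@@@@@@@@@@@@@@@     @            
@@@@@@@@@@@@@@@@@@@@@@@@@@@@     @            
@@@@@@@@@@@@@@@@@@@@@@@@@@@@     @            
@@@@@@@     ~**##      ..        @            
@@@@@@@    ~###          ..      @            
@@@@@@@  ###~~~                  @            
@@@@@@###~~                      @            
@@@@##@                          @            
@@@@@@@                          @            
      +                                       
                                              
                                              
                                              
                                              
                                              


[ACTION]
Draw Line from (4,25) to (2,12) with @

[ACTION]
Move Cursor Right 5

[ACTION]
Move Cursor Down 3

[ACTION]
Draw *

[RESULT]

                                              
     @@@@@@@@@@@@@@@@@@@@@@@  **              
     @@@@@@@@@@@@@@@@@@@@@@@**                
@@@@@*@@@@@@@@@@@@@@@@@@@@@@....              
@@@@@@@@@@@@@@@@@@@@@@@@@@@@     @            
@@@@@@@@@@@@@@@@@@@@@@@@@@@@     @            
@@@@@@@@@@@@@@@@@@@@@@@@@@@@     @            
@@@@@@@     ~**##      ..        @            
@@@@@@@    ~###          ..      @            
@@@@@@@  ###~~~                  @            
@@@@@@###~~                      @            
@@@@##@                          @            
@@@@@@@                          @            
      +                                       
                                              
                                              
                                              
                                              
                                              


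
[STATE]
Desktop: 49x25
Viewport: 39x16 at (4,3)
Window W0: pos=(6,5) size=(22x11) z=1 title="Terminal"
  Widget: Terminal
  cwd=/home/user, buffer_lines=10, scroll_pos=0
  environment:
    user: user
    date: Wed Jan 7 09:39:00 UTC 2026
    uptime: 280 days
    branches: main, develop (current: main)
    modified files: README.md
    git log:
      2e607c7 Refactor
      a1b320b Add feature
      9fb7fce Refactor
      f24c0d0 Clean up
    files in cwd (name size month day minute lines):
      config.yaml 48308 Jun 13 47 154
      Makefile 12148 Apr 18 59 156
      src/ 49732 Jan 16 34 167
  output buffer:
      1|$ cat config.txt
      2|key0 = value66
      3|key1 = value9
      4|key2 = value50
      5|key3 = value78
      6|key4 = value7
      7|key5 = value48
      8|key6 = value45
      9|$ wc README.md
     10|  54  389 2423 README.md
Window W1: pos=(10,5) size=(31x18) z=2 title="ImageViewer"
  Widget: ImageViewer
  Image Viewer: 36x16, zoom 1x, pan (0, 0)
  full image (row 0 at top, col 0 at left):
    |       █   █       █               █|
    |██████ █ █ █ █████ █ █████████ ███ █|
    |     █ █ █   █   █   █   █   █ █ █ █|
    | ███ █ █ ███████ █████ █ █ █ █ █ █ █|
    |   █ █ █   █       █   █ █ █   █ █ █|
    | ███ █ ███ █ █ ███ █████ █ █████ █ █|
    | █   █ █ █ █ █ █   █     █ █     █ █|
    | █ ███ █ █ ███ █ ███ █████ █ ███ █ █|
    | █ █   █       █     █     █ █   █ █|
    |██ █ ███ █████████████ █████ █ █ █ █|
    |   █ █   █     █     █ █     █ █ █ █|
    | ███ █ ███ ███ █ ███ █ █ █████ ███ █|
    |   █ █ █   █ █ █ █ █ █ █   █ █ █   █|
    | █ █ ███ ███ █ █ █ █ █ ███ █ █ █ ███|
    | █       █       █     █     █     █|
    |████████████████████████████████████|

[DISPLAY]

                                       
                                       
  ┏━━━┏━━━━━━━━━━━━━━━━━━━━━━━━━━━━━┓  
  ┃ Te┃ ImageViewer                 ┃  
  ┠───┠─────────────────────────────┨  
  ┃$ c┃       █   █       █         ┃  
  ┃key┃██████ █ █ █ █████ █ ████████┃  
  ┃key┃     █ █ █   █   █   █   █   ┃  
  ┃key┃ ███ █ █ ███████ █████ █ █ █ ┃  
  ┃key┃   █ █ █   █       █   █ █ █ ┃  
  ┃key┃ ███ █ ███ █ █ ███ █████ █ ██┃  
  ┃key┃ █   █ █ █ █ █ █   █     █ █ ┃  
  ┗━━━┃ █ ███ █ █ ███ █ ███ █████ █ ┃  
      ┃ █ █   █       █     █     █ ┃  
      ┃██ █ ███ █████████████ █████ ┃  
      ┃   █ █   █     █     █ █     ┃  


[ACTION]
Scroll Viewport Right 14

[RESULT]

                                       
                                       
┏━━━━━━━━━━━━━━━━━━━━━━━━━━━━━┓        
┃ ImageViewer                 ┃        
┠─────────────────────────────┨        
┃       █   █       █         ┃        
┃██████ █ █ █ █████ █ ████████┃        
┃     █ █ █   █   █   █   █   ┃        
┃ ███ █ █ ███████ █████ █ █ █ ┃        
┃   █ █ █   █       █   █ █ █ ┃        
┃ ███ █ ███ █ █ ███ █████ █ ██┃        
┃ █   █ █ █ █ █ █   █     █ █ ┃        
┃ █ ███ █ █ ███ █ ███ █████ █ ┃        
┃ █ █   █       █     █     █ ┃        
┃██ █ ███ █████████████ █████ ┃        
┃   █ █   █     █     █ █     ┃        


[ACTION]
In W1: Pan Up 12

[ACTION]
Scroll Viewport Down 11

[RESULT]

┃██████ █ █ █ █████ █ ████████┃        
┃     █ █ █   █   █   █   █   ┃        
┃ ███ █ █ ███████ █████ █ █ █ ┃        
┃   █ █ █   █       █   █ █ █ ┃        
┃ ███ █ ███ █ █ ███ █████ █ ██┃        
┃ █   █ █ █ █ █ █   █     █ █ ┃        
┃ █ ███ █ █ ███ █ ███ █████ █ ┃        
┃ █ █   █       █     █     █ ┃        
┃██ █ ███ █████████████ █████ ┃        
┃   █ █   █     █     █ █     ┃        
┃ ███ █ ███ ███ █ ███ █ █ ████┃        
┃   █ █ █   █ █ █ █ █ █ █   █ ┃        
┃ █ █ ███ ███ █ █ █ █ █ ███ █ ┃        
┗━━━━━━━━━━━━━━━━━━━━━━━━━━━━━┛        
                                       
                                       


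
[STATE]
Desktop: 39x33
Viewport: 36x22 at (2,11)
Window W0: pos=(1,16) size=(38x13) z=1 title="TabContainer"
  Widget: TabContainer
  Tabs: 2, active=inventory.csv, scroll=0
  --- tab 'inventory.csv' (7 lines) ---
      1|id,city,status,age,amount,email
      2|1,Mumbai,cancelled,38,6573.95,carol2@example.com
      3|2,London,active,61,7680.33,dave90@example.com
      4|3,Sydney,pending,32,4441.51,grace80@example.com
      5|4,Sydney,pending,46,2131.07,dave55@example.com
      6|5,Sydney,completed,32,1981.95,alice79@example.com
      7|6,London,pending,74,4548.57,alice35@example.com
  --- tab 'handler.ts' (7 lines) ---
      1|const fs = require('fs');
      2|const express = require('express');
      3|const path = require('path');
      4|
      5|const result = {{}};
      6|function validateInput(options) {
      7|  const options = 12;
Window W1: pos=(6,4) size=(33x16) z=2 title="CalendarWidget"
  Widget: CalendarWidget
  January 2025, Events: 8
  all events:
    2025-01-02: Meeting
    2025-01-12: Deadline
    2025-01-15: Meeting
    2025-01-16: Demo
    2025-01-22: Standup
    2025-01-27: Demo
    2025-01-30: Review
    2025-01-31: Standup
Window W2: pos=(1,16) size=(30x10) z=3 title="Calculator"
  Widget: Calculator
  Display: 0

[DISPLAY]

    ┃13 14 15* 16* 17 18 19         
    ┃20 21 22* 23 24 25 26          
    ┃27* 28 29 30* 31*              
    ┃                               
    ┃                               
━━━━━━━━━━━━━━━━━━━━━━━━━━━━┓       
 Calculator                 ┃       
────────────────────────────┨       
                           0┃━━━━━━━
┌───┬───┬───┬───┐           ┃───────
│ 7 │ 8 │ 9 │ ÷ │           ┃il     
├───┼───┼───┼───┤           ┃,carol2
│ 4 │ 5 │ 6 │ × │           ┃ve90@ex
└───┴───┴───┴───┘           ┃race80@
━━━━━━━━━━━━━━━━━━━━━━━━━━━━┛ave55@e
5,Sydney,completed,32,1981.95,alice7
6,London,pending,74,4548.57,alice35@
━━━━━━━━━━━━━━━━━━━━━━━━━━━━━━━━━━━━
                                    
                                    
                                    
                                    


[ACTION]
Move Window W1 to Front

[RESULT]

    ┃13 14 15* 16* 17 18 19         
    ┃20 21 22* 23 24 25 26          
    ┃27* 28 29 30* 31*              
    ┃                               
    ┃                               
━━━━┃                               
 Cal┃                               
────┃                               
    ┗━━━━━━━━━━━━━━━━━━━━━━━━━━━━━━━
┌───┬───┬───┬───┐           ┃───────
│ 7 │ 8 │ 9 │ ÷ │           ┃il     
├───┼───┼───┼───┤           ┃,carol2
│ 4 │ 5 │ 6 │ × │           ┃ve90@ex
└───┴───┴───┴───┘           ┃race80@
━━━━━━━━━━━━━━━━━━━━━━━━━━━━┛ave55@e
5,Sydney,completed,32,1981.95,alice7
6,London,pending,74,4548.57,alice35@
━━━━━━━━━━━━━━━━━━━━━━━━━━━━━━━━━━━━
                                    
                                    
                                    
                                    


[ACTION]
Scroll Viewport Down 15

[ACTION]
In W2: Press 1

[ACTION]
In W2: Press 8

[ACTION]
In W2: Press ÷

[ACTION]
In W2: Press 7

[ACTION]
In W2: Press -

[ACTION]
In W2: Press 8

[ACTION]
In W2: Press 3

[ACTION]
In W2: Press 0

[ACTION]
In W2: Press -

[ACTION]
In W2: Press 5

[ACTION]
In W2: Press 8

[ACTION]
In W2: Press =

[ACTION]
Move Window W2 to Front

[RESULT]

    ┃13 14 15* 16* 17 18 19         
    ┃20 21 22* 23 24 25 26          
    ┃27* 28 29 30* 31*              
    ┃                               
    ┃                               
━━━━━━━━━━━━━━━━━━━━━━━━━━━━┓       
 Calculator                 ┃       
────────────────────────────┨       
                -885.4285714┃━━━━━━━
┌───┬───┬───┬───┐           ┃───────
│ 7 │ 8 │ 9 │ ÷ │           ┃il     
├───┼───┼───┼───┤           ┃,carol2
│ 4 │ 5 │ 6 │ × │           ┃ve90@ex
└───┴───┴───┴───┘           ┃race80@
━━━━━━━━━━━━━━━━━━━━━━━━━━━━┛ave55@e
5,Sydney,completed,32,1981.95,alice7
6,London,pending,74,4548.57,alice35@
━━━━━━━━━━━━━━━━━━━━━━━━━━━━━━━━━━━━
                                    
                                    
                                    
                                    


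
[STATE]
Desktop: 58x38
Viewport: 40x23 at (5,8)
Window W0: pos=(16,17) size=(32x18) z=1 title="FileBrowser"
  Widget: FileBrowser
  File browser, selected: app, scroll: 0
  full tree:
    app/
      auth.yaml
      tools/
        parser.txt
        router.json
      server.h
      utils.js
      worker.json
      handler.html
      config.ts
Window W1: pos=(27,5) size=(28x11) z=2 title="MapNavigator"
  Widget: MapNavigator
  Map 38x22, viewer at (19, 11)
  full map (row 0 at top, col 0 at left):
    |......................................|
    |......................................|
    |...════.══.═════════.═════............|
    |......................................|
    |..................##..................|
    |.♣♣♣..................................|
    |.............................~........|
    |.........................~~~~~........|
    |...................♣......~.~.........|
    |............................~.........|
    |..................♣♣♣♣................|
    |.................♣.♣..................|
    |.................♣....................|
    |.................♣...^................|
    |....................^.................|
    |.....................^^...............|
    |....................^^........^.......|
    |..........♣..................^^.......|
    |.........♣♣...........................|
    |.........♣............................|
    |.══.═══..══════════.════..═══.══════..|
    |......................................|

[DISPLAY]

                      ┃.............♣...
                      ┃.................
                      ┃............♣♣♣♣.
                      ┃...........♣.@...
                      ┃...........♣.....
                      ┃...........♣...^.
                      ┃..............^..
                      ┗━━━━━━━━━━━━━━━━━
                                        
           ┏━━━━━━━━━━━━━━━━━━━━━━━━━━━━
           ┃ FileBrowser                
           ┠────────────────────────────
           ┃> [-] app/                  
           ┃    auth.yaml               
           ┃    [+] tools/              
           ┃    server.h                
           ┃    utils.js                
           ┃    worker.json             
           ┃    handler.html            
           ┃    config.ts               
           ┃                            
           ┃                            
           ┃                            


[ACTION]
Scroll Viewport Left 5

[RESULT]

                           ┃............
                           ┃............
                           ┃............
                           ┃...........♣
                           ┃...........♣
                           ┃...........♣
                           ┃............
                           ┗━━━━━━━━━━━━
                                        
                ┏━━━━━━━━━━━━━━━━━━━━━━━
                ┃ FileBrowser           
                ┠───────────────────────
                ┃> [-] app/             
                ┃    auth.yaml          
                ┃    [+] tools/         
                ┃    server.h           
                ┃    utils.js           
                ┃    worker.json        
                ┃    handler.html       
                ┃    config.ts          
                ┃                       
                ┃                       
                ┃                       


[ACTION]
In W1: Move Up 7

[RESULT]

                           ┃............
                           ┃═.══.═══════
                           ┃............
                           ┃............
                           ┃............
                           ┃............
                           ┃............
                           ┗━━━━━━━━━━━━
                                        
                ┏━━━━━━━━━━━━━━━━━━━━━━━
                ┃ FileBrowser           
                ┠───────────────────────
                ┃> [-] app/             
                ┃    auth.yaml          
                ┃    [+] tools/         
                ┃    server.h           
                ┃    utils.js           
                ┃    worker.json        
                ┃    handler.html       
                ┃    config.ts          
                ┃                       
                ┃                       
                ┃                       


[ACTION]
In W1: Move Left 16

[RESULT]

                           ┃          ..
                           ┃          ..
                           ┃          ..
                           ┃          ..
                           ┃          .♣
                           ┃          ..
                           ┃          ..
                           ┗━━━━━━━━━━━━
                                        
                ┏━━━━━━━━━━━━━━━━━━━━━━━
                ┃ FileBrowser           
                ┠───────────────────────
                ┃> [-] app/             
                ┃    auth.yaml          
                ┃    [+] tools/         
                ┃    server.h           
                ┃    utils.js           
                ┃    worker.json        
                ┃    handler.html       
                ┃    config.ts          
                ┃                       
                ┃                       
                ┃                       


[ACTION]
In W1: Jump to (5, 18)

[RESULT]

                           ┃        ....
                           ┃        ....
                           ┃        ....
                           ┃        ....
                           ┃        ....
                           ┃        .══.
                           ┃        ....
                           ┗━━━━━━━━━━━━
                                        
                ┏━━━━━━━━━━━━━━━━━━━━━━━
                ┃ FileBrowser           
                ┠───────────────────────
                ┃> [-] app/             
                ┃    auth.yaml          
                ┃    [+] tools/         
                ┃    server.h           
                ┃    utils.js           
                ┃    worker.json        
                ┃    handler.html       
                ┃    config.ts          
                ┃                       
                ┃                       
                ┃                       


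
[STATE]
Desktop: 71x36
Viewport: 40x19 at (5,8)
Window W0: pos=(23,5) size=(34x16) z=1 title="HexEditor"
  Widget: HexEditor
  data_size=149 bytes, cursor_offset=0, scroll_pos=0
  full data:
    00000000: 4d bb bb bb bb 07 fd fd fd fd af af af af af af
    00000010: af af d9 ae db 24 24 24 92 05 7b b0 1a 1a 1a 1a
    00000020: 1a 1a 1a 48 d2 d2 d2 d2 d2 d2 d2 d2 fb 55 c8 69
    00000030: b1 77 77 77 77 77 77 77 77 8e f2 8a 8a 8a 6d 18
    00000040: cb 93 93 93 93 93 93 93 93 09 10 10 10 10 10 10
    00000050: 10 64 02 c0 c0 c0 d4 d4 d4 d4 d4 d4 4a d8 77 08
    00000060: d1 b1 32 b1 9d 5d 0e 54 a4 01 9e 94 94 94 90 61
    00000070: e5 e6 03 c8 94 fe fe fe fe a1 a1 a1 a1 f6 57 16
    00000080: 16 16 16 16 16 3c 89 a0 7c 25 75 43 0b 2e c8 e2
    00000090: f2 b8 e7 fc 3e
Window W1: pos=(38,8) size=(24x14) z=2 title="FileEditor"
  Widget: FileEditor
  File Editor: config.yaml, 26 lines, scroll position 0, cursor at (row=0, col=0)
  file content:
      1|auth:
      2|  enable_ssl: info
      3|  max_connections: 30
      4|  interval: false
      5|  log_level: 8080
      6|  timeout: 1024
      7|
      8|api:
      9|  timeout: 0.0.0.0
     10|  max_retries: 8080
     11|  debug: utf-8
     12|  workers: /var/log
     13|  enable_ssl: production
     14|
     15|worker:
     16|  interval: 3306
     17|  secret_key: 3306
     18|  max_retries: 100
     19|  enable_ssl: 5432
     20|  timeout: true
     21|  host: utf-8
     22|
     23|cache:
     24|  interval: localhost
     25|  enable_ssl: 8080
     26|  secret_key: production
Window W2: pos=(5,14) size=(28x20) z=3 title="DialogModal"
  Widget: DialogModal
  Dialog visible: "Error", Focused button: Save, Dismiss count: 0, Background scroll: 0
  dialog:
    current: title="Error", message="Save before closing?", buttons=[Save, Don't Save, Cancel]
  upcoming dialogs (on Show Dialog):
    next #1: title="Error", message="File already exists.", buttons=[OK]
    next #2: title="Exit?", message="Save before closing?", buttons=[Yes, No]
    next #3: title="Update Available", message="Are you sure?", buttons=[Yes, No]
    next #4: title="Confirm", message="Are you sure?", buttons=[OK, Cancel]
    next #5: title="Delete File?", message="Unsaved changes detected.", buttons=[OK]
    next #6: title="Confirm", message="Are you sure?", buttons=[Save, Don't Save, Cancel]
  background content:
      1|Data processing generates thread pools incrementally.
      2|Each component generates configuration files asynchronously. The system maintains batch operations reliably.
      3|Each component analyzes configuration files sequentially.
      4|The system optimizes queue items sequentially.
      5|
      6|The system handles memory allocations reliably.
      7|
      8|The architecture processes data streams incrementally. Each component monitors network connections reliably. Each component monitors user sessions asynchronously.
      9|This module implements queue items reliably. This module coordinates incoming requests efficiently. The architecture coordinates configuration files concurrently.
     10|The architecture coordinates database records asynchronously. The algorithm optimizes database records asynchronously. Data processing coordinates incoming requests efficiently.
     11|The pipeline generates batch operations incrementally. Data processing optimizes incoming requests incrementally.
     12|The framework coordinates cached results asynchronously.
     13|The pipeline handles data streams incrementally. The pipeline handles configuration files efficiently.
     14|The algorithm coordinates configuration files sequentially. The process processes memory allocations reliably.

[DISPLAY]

                  ┃00000000  4D b┏━━━━━━
                  ┃00000010  af a┃ FileE
                  ┃00000020  1a 1┠──────
                  ┃00000030  b1 7┃█uth: 
                  ┃00000040  cb 9┃  enab
                  ┃00000050  10 6┃  max_
┏━━━━━━━━━━━━━━━━━━━━━━━━━━┓ d1 b┃  inte
┃ DialogModal              ┃ e5 e┃  log_
┠──────────────────────────┨ 16 1┃  time
┃Data processing generates ┃ f2 b┃      
┃Each component generates c┃     ┃api:  
┃Each component analyzes co┃     ┃  time
┃The system optimizes queue┃━━━━━┃  max_
┃                          ┃     ┗━━━━━━
┃Th┌────────────────────┐y ┃            
┃  │       Error        │  ┃            
┃Th│Save before closing?│es┃            
┃Th│[Save]  Don't Save  │ue┃            
┃Th└────────────────────┘at┃            


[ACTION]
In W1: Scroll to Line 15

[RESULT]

                  ┃00000000  4D b┏━━━━━━
                  ┃00000010  af a┃ FileE
                  ┃00000020  1a 1┠──────
                  ┃00000030  b1 7┃worker
                  ┃00000040  cb 9┃  inte
                  ┃00000050  10 6┃  secr
┏━━━━━━━━━━━━━━━━━━━━━━━━━━┓ d1 b┃  max_
┃ DialogModal              ┃ e5 e┃  enab
┠──────────────────────────┨ 16 1┃  time
┃Data processing generates ┃ f2 b┃  host
┃Each component generates c┃     ┃      
┃Each component analyzes co┃     ┃cache:
┃The system optimizes queue┃━━━━━┃  inte
┃                          ┃     ┗━━━━━━
┃Th┌────────────────────┐y ┃            
┃  │       Error        │  ┃            
┃Th│Save before closing?│es┃            
┃Th│[Save]  Don't Save  │ue┃            
┃Th└────────────────────┘at┃            


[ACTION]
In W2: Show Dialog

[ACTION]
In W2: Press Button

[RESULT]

                  ┃00000000  4D b┏━━━━━━
                  ┃00000010  af a┃ FileE
                  ┃00000020  1a 1┠──────
                  ┃00000030  b1 7┃worker
                  ┃00000040  cb 9┃  inte
                  ┃00000050  10 6┃  secr
┏━━━━━━━━━━━━━━━━━━━━━━━━━━┓ d1 b┃  max_
┃ DialogModal              ┃ e5 e┃  enab
┠──────────────────────────┨ 16 1┃  time
┃Data processing generates ┃ f2 b┃  host
┃Each component generates c┃     ┃      
┃Each component analyzes co┃     ┃cache:
┃The system optimizes queue┃━━━━━┃  inte
┃                          ┃     ┗━━━━━━
┃The system handles memory ┃            
┃                          ┃            
┃The architecture processes┃            
┃This module implements que┃            
┃The architecture coordinat┃            
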